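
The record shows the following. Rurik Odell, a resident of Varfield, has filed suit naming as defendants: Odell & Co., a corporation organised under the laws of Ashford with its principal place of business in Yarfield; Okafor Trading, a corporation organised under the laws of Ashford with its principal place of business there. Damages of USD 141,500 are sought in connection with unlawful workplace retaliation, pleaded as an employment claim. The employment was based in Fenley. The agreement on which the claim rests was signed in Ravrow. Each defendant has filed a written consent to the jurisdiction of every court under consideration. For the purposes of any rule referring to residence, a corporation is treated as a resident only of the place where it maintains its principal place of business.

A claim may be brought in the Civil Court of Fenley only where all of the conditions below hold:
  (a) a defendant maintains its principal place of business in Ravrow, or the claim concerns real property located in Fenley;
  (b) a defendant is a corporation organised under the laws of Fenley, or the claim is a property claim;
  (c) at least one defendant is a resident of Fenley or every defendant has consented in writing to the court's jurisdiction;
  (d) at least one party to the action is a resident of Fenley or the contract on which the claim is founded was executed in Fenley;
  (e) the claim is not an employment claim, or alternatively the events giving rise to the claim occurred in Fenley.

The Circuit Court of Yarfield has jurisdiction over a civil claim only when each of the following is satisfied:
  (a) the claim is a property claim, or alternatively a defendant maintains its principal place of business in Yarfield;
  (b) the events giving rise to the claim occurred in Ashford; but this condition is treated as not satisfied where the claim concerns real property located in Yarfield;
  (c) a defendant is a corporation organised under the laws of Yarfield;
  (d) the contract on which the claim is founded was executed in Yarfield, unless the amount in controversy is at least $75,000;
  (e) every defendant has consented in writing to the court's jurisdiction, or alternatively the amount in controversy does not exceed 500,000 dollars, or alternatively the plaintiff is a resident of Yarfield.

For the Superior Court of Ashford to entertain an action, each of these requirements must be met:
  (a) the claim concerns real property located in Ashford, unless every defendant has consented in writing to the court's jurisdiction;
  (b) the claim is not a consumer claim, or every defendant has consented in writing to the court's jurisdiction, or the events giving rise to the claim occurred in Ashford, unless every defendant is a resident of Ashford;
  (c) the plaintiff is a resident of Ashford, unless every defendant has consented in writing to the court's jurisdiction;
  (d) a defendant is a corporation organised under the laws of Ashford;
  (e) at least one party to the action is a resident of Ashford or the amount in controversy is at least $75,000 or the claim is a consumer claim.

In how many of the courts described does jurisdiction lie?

The Civil Court of Fenley:
  (a) The corporate defendant(s) have their principal place of business in Ashford, Yarfield, not Ravrow; the claim does not concern real property — every alternative fails. Fails.
  (b) The corporate defendant(s) are organised in Ashford, not Fenley; the claim is an employment claim, not a property claim — none of the alternatives is met. Fails.
  (c) Every defendant has filed written consent, so this disjunct is met. Satisfied.
  (d) No party resides in Fenley; the contract was executed in Ravrow, not Fenley — no alternative holds. Condition not met.
  (e) The operative events occurred in Fenley — that alternative is enough. Satisfied.
  → Not every requirement is met — no jurisdiction.
The Circuit Court of Yarfield:
  (a) Odell & Co. has its principal place of business in Yarfield, which satisfies one of the alternatives. Satisfied.
  (b) The operative events occurred in Fenley, not Ashford. Fails.
  (c) The corporate defendant(s) are organised in Ashford, not Yarfield. Not met.
  (d) The contract was executed in Ravrow, not Yarfield. But the amount in controversy is $141,500, which meets the 75,000 dollars floor, and the 'unless' clause therefore excuses the requirement. Met.
  (e) Every defendant has filed written consent, so this disjunct is met. Condition met.
  → No jurisdiction.
The Superior Court of Ashford:
  (a) The claim does not concern real property. But every defendant has filed written consent, and the 'unless' clause therefore excuses the requirement. Condition met.
  (b) The claim is an employment claim, not a consumer claim — that alternative is enough. Met.
  (c) The plaintiff resides in Varfield, not Ashford. But every defendant has filed written consent, and the 'unless' clause therefore excuses the requirement. Met.
  (d) Odell & Co. is organised under the laws of Ashford. Satisfied.
  (e) Okafor Trading resides in Ashford — that alternative is enough. Condition met.
  → The court has jurisdiction.
Courts with jurisdiction: the Superior Court of Ashford — 1 in total.

1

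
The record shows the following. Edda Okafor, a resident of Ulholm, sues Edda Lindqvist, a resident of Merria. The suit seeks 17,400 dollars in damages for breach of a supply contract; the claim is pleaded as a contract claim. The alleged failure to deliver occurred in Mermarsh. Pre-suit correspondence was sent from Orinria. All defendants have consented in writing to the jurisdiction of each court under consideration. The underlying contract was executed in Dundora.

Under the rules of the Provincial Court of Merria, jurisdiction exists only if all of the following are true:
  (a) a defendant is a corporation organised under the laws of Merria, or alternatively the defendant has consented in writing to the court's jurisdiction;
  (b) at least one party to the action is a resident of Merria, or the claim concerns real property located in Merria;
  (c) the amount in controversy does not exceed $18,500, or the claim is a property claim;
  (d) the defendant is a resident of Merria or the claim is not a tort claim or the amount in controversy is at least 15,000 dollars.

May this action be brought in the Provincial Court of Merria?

The Provincial Court of Merria:
  (a) Every defendant has filed written consent — that alternative is enough. Condition met.
  (b) Edda Lindqvist resides in Merria, so one alternative holds. Satisfied.
  (c) The amount in controversy is $17,400, within the $18,500 ceiling, which satisfies one of the alternatives. Met.
  (d) The defendant resides in Merria, which satisfies one of the alternatives. Satisfied.
  → Jurisdiction lies.

Yes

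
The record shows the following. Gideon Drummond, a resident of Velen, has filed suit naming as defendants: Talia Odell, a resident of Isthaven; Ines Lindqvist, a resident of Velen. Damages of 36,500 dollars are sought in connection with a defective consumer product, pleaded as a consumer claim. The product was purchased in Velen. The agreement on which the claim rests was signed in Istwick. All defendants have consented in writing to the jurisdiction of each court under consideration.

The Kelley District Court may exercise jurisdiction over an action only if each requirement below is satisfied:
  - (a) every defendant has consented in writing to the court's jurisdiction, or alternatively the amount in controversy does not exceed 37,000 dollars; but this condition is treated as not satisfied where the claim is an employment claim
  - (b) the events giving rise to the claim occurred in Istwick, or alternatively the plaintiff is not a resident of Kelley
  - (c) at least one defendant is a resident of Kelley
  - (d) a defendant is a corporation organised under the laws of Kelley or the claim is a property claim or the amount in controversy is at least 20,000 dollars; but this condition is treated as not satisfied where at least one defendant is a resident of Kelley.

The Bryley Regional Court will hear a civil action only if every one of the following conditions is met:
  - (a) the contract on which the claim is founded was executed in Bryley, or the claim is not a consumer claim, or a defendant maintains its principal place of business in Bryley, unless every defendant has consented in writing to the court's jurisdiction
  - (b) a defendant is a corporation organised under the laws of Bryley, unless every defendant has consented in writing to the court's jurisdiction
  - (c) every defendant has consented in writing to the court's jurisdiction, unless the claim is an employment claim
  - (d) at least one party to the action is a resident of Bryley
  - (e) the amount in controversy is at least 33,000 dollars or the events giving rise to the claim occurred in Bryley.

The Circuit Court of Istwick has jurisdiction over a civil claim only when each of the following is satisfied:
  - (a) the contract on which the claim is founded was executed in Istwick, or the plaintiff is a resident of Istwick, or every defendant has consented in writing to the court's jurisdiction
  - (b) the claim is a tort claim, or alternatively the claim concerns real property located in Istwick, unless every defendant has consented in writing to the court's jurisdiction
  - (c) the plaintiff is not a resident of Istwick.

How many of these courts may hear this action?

The Kelley District Court:
  (a) Every defendant has filed written consent, so one alternative holds. The carve-out does not apply: the claim is a consumer claim, not an employment claim. Condition met.
  (b) The plaintiff resides in Velen, which is not Kelley, so one alternative holds. Condition met.
  (c) No defendant resides in Kelley (they reside in Isthaven, Velen). Fails.
  (d) The amount in controversy is 36,500 dollars, which meets the $20,000 floor — that alternative is enough. The exception is not triggered, since no defendant resides in Kelley (they reside in Isthaven, Velen). Condition met.
  → Not every requirement is met — no jurisdiction.
The Bryley Regional Court:
  (a) The contract was executed in Istwick, not Bryley; the claim is a consumer claim; no defendant is a corporation — no alternative holds. But every defendant has filed written consent, and the 'unless' clause therefore excuses the requirement. Met.
  (b) No defendant is a corporation. The proviso rescues it, though: every defendant has filed written consent. Satisfied.
  (c) Every defendant has filed written consent. Condition met.
  (d) No party resides in Bryley. Not satisfied.
  (e) The amount in controversy is $36,500, which meets the USD 33,000 floor — that alternative is enough. Satisfied.
  → At least one condition fails; no jurisdiction.
The Circuit Court of Istwick:
  (a) The contract was executed in Istwick, which satisfies one of the alternatives. Condition met.
  (b) The claim is a consumer claim, not a tort claim; the claim does not concern real property — none of the alternatives is met. The proviso rescues it, though: every defendant has filed written consent. Satisfied.
  (c) The plaintiff resides in Velen, which is not Istwick. Met.
  → The court has jurisdiction.
Courts with jurisdiction: the Circuit Court of Istwick — 1 in total.

1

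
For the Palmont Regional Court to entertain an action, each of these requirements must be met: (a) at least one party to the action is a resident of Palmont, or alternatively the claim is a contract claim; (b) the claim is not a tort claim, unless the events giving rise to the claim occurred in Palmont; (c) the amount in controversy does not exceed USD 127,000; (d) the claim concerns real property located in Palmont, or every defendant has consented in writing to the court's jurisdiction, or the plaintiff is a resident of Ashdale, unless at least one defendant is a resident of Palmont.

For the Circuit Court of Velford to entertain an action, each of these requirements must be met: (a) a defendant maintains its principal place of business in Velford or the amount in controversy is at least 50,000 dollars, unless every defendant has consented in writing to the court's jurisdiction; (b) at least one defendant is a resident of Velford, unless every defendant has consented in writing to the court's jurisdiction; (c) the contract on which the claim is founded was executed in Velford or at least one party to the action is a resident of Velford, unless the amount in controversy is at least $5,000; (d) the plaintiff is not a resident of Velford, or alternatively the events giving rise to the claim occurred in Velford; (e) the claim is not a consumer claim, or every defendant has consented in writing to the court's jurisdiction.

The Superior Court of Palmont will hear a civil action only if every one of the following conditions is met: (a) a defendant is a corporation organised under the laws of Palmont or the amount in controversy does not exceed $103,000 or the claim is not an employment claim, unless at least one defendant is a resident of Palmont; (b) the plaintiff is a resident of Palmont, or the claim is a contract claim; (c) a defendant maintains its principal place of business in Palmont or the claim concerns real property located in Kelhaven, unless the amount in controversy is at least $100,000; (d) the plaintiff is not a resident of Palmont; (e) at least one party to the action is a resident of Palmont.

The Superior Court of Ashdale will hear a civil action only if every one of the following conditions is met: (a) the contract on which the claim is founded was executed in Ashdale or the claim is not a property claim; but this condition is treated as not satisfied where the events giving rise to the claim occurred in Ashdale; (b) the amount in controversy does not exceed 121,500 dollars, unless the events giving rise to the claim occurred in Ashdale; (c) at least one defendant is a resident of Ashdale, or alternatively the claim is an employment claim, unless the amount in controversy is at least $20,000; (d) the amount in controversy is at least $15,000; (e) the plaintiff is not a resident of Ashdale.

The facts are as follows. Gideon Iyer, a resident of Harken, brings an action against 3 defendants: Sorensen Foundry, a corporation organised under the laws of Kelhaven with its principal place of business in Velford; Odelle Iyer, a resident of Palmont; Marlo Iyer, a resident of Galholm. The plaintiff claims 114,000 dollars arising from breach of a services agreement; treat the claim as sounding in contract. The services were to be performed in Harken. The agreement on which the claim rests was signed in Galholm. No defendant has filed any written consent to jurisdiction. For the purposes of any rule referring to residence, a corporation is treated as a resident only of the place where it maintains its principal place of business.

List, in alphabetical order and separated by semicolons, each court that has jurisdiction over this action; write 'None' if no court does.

the Circuit Court of Velford; the Palmont Regional Court; the Superior Court of Ashdale; the Superior Court of Palmont

The Palmont Regional Court:
  (a) Odelle Iyer resides in Palmont, which satisfies one of the alternatives. Satisfied.
  (b) The claim is a contract claim, not a tort claim. Condition met.
  (c) The amount in controversy is $114,000, within the $127,000 ceiling. Condition met.
  (d) The claim does not concern real property; no such written consent has been filed; the plaintiff resides in Harken, not Ashdale — none of the alternatives is met. The proviso rescues it, though: Odelle Iyer resides in Palmont. Satisfied.
  → Jurisdiction lies.
The Circuit Court of Velford:
  (a) Sorensen Foundry has its principal place of business in Velford, so one alternative holds. Met.
  (b) Sorensen Foundry resides in Velford. Condition met.
  (c) Sorensen Foundry resides in Velford — that alternative is enough. Met.
  (d) The plaintiff resides in Harken, which is not Velford — that alternative is enough. Condition met.
  (e) The claim is a contract claim, not a consumer claim, which satisfies one of the alternatives. Satisfied.
  → Every requirement is satisfied — jurisdiction.
The Superior Court of Palmont:
  (a) The claim is a contract claim, not an employment claim, so one alternative holds. Satisfied.
  (b) The claim is a contract claim — that alternative is enough. Met.
  (c) The corporate defendant(s) have their principal place of business in Velford, not Palmont; the claim does not concern real property — none of the alternatives is met. But the amount in controversy is 114,000 dollars, which meets the $100,000 floor, and the 'unless' clause therefore excuses the requirement. Satisfied.
  (d) The plaintiff resides in Harken, which is not Palmont. Met.
  (e) Odelle Iyer resides in Palmont. Met.
  → Every requirement is satisfied — jurisdiction.
The Superior Court of Ashdale:
  (a) The claim is a contract claim, not a property claim — that alternative is enough. And the carve-out is inapplicable — the operative events occurred in Harken, not Ashdale. Met.
  (b) The amount in controversy is 114,000 dollars, within the USD 121,500 ceiling. Met.
  (c) No defendant resides in Ashdale (they reside in Velford, Palmont, Galholm); the claim is a contract claim, not an employment claim — every alternative fails. However, the amount in controversy is $114,000, which meets the 20,000 dollars floor, so the 'unless' proviso supplies this condition. Condition met.
  (d) The amount in controversy is USD 114,000, which meets the USD 15,000 floor. Satisfied.
  (e) The plaintiff resides in Harken, which is not Ashdale. Satisfied.
  → The court has jurisdiction.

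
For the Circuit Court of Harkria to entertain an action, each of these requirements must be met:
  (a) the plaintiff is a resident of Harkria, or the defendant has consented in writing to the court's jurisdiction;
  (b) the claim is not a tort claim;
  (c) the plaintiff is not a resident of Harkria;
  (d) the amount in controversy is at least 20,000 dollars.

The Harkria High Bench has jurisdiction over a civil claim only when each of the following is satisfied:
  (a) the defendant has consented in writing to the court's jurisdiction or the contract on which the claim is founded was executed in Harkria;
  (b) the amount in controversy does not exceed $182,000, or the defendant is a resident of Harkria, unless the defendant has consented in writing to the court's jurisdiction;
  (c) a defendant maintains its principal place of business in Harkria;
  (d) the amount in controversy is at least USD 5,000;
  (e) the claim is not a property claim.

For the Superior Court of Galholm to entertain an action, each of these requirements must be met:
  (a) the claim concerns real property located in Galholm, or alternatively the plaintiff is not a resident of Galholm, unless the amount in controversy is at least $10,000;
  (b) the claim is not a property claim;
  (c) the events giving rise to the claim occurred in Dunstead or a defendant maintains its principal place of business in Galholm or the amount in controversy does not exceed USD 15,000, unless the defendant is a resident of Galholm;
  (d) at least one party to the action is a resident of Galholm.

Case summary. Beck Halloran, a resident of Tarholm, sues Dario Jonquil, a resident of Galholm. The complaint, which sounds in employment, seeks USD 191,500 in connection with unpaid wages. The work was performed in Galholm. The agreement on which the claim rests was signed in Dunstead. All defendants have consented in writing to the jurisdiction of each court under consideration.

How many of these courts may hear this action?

2

The Circuit Court of Harkria:
  (a) Every defendant has filed written consent, so one alternative holds. Condition met.
  (b) The claim is an employment claim, not a tort claim. Condition met.
  (c) The plaintiff resides in Tarholm, which is not Harkria. Met.
  (d) The amount in controversy is 191,500 dollars, which meets the $20,000 floor. Condition met.
  → All conditions met; jurisdiction exists.
The Harkria High Bench:
  (a) Every defendant has filed written consent — that alternative is enough. Condition met.
  (b) The amount in controversy is 191,500 dollars, above the $182,000 ceiling; the defendant resides in Galholm, not Harkria — every alternative fails. The proviso rescues it, though: every defendant has filed written consent. Condition met.
  (c) No defendant is a corporation. Not met.
  (d) The amount in controversy is $191,500, which meets the USD 5,000 floor. Condition met.
  (e) The claim is an employment claim, not a property claim. Condition met.
  → The court lacks jurisdiction.
The Superior Court of Galholm:
  (a) The plaintiff resides in Tarholm, which is not Galholm, so one alternative holds. Condition met.
  (b) The claim is an employment claim, not a property claim. Met.
  (c) The operative events occurred in Galholm, not Dunstead; no defendant is a corporation; the amount in controversy is $191,500, above the $15,000 ceiling — no alternative holds. However, the defendant resides in Galholm, so the 'unless' proviso supplies this condition. Condition met.
  (d) Dario Jonquil resides in Galholm. Met.
  → All conditions met; jurisdiction exists.
Courts with jurisdiction: the Circuit Court of Harkria, the Superior Court of Galholm — 2 in total.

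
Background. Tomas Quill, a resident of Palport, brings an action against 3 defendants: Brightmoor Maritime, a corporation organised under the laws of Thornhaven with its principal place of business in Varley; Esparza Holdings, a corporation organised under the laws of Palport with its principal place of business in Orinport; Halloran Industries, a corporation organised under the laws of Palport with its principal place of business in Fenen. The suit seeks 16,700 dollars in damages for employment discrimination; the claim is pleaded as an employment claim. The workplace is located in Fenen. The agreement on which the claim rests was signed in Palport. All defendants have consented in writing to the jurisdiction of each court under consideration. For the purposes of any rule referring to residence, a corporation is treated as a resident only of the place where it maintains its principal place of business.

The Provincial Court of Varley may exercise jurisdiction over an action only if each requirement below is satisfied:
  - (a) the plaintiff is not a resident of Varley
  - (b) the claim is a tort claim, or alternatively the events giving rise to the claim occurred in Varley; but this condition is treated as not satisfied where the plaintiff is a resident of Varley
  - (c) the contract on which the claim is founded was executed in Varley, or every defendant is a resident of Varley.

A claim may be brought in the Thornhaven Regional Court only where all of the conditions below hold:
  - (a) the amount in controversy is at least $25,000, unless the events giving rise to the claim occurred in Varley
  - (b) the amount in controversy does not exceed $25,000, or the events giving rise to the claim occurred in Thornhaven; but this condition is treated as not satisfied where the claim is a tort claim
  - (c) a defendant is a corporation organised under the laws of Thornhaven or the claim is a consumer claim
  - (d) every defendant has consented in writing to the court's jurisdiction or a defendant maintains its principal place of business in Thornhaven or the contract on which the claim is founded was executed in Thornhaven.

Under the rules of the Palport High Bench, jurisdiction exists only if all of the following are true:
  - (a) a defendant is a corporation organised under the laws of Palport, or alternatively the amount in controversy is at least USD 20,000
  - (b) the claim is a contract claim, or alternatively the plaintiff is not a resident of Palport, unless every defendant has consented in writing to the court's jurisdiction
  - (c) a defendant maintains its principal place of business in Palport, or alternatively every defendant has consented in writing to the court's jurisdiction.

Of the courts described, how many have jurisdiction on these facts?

1

The Provincial Court of Varley:
  (a) The plaintiff resides in Palport, which is not Varley. Met.
  (b) The claim is an employment claim, not a tort claim; the operative events occurred in Fenen, not Varley — every alternative fails. Not satisfied.
  (c) The contract was executed in Palport, not Varley; the defendants reside as follows — Brightmoor Maritime in Varley, Esparza Holdings in Orinport, Halloran Industries in Fenen — not all in Varley — every alternative fails. Not met.
  → Not every requirement is met — no jurisdiction.
The Thornhaven Regional Court:
  (a) The amount in controversy is $16,700, below the 25,000 dollars floor. The proviso offers no rescue either, since the operative events occurred in Fenen, not Varley. Not satisfied.
  (b) The amount in controversy is 16,700 dollars, within the $25,000 ceiling, so this disjunct is met. The carve-out does not apply: the claim is an employment claim, not a tort claim. Met.
  (c) Brightmoor Maritime is organised under the laws of Thornhaven, which satisfies one of the alternatives. Satisfied.
  (d) Every defendant has filed written consent, so this disjunct is met. Met.
  → At least one condition fails; no jurisdiction.
The Palport High Bench:
  (a) Esparza Holdings is organised under the laws of Palport — that alternative is enough. Condition met.
  (b) The claim is an employment claim, not a contract claim; the plaintiff resides in Palport — no alternative holds. However, every defendant has filed written consent, so the 'unless' proviso supplies this condition. Satisfied.
  (c) Every defendant has filed written consent, so one alternative holds. Met.
  → The court has jurisdiction.
Courts with jurisdiction: the Palport High Bench — 1 in total.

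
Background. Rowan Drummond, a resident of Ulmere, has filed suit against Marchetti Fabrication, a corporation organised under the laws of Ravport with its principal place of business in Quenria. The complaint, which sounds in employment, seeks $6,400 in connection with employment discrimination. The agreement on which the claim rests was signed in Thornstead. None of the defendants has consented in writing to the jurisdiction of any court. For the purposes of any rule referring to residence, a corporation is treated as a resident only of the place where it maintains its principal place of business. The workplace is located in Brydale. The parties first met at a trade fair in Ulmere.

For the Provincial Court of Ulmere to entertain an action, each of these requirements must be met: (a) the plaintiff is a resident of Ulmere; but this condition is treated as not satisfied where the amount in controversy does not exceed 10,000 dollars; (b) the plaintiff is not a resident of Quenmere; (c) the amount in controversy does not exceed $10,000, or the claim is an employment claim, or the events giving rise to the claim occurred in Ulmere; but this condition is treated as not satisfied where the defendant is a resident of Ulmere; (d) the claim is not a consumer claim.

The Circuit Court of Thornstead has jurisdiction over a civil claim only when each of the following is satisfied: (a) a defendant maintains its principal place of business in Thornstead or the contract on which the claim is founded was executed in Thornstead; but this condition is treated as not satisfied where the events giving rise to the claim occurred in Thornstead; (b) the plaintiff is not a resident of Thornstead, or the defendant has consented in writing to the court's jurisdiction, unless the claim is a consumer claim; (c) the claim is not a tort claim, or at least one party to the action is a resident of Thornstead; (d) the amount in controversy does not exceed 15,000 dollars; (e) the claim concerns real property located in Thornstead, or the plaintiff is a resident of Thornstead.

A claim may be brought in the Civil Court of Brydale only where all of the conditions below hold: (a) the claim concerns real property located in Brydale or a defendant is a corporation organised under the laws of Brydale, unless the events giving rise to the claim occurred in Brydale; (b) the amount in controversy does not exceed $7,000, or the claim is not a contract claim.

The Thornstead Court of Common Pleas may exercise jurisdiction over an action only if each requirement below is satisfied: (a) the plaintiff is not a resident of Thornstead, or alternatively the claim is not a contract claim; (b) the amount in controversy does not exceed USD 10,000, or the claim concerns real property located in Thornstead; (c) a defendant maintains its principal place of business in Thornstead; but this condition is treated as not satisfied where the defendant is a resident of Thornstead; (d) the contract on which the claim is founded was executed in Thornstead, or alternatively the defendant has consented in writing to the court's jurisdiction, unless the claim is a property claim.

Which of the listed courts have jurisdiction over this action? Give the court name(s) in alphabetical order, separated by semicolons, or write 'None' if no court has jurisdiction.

The Provincial Court of Ulmere:
  (a) The plaintiff resides in Ulmere. But the amount in controversy is $6,400, within the USD 10,000 ceiling, triggering the carve-out and defeating this condition. Condition not met.
  (b) The plaintiff resides in Ulmere, which is not Quenmere. Met.
  (c) The amount in controversy is 6,400 dollars, within the $10,000 ceiling, so one alternative holds. The carve-out does not apply: the defendant resides in Quenria, not Ulmere. Met.
  (d) The claim is an employment claim, not a consumer claim. Met.
  → No jurisdiction.
The Circuit Court of Thornstead:
  (a) The contract was executed in Thornstead — that alternative is enough. And the carve-out is inapplicable — the operative events occurred in Brydale, not Thornstead. Condition met.
  (b) The plaintiff resides in Ulmere, which is not Thornstead, which satisfies one of the alternatives. Condition met.
  (c) The claim is an employment claim, not a tort claim — that alternative is enough. Condition met.
  (d) The amount in controversy is USD 6,400, within the $15,000 ceiling. Condition met.
  (e) The claim does not concern real property; the plaintiff resides in Ulmere, not Thornstead — none of the alternatives is met. Fails.
  → The court lacks jurisdiction.
The Civil Court of Brydale:
  (a) The claim does not concern real property; the corporate defendant(s) are organised in Ravport, not Brydale — none of the alternatives is met. But the operative events occurred in Brydale, and the 'unless' clause therefore excuses the requirement. Condition met.
  (b) The amount in controversy is $6,400, within the 7,000 dollars ceiling — that alternative is enough. Condition met.
  → Every requirement is satisfied — jurisdiction.
The Thornstead Court of Common Pleas:
  (a) The plaintiff resides in Ulmere, which is not Thornstead, which satisfies one of the alternatives. Met.
  (b) The amount in controversy is USD 6,400, within the $10,000 ceiling, so this disjunct is met. Met.
  (c) The corporate defendant(s) have their principal place of business in Quenria, not Thornstead. Not satisfied.
  (d) The contract was executed in Thornstead, which satisfies one of the alternatives. Satisfied.
  → The court lacks jurisdiction.

the Civil Court of Brydale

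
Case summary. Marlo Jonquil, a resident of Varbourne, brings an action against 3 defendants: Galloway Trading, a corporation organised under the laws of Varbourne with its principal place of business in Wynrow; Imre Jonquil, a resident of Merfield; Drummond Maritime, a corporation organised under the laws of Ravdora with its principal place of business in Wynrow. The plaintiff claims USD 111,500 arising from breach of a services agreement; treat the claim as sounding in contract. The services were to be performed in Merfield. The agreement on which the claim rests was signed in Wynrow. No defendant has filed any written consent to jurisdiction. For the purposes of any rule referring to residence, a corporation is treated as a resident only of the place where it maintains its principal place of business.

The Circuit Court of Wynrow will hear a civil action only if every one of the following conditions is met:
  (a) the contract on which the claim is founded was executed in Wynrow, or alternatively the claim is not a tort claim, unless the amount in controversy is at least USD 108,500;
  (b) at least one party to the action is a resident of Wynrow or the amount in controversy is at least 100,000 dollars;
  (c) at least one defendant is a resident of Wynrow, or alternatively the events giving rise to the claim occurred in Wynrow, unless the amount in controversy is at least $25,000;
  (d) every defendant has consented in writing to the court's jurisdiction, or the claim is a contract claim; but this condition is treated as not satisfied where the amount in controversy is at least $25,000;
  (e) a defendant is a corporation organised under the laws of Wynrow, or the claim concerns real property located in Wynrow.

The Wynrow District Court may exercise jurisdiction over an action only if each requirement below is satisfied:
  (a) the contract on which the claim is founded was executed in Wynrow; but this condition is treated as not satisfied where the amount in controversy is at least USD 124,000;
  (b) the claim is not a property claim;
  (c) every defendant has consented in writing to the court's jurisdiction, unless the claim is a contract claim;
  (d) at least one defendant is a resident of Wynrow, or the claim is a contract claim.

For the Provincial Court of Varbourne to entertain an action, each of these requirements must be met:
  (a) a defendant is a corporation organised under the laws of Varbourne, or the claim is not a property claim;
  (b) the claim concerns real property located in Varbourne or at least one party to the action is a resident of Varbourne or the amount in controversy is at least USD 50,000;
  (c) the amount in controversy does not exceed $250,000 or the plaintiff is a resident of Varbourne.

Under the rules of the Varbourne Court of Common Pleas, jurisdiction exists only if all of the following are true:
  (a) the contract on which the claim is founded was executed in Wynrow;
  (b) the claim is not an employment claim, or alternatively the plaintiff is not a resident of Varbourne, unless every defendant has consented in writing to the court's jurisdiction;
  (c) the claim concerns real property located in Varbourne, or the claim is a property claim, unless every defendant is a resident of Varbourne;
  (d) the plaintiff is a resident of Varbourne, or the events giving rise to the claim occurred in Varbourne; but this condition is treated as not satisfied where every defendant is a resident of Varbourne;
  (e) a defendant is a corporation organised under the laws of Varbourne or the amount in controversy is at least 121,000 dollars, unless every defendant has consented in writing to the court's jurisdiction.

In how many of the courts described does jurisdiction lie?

2

The Circuit Court of Wynrow:
  (a) The contract was executed in Wynrow, so this disjunct is met. Condition met.
  (b) Galloway Trading resides in Wynrow — that alternative is enough. Condition met.
  (c) Galloway Trading resides in Wynrow, so this disjunct is met. Met.
  (d) The claim is a contract claim, so one alternative holds. But the amount in controversy is $111,500, which meets the USD 25,000 floor, triggering the carve-out and defeating this condition. Not satisfied.
  (e) The corporate defendant(s) are organised in Ravdora, Varbourne, not Wynrow; the claim does not concern real property — every alternative fails. Fails.
  → At least one condition fails; no jurisdiction.
The Wynrow District Court:
  (a) The contract was executed in Wynrow. The exception is not triggered, since the amount in controversy is 111,500 dollars, below the $124,000 floor. Met.
  (b) The claim is a contract claim, not a property claim. Condition met.
  (c) No such written consent has been filed. The proviso rescues it, though: the claim is a contract claim. Condition met.
  (d) Galloway Trading resides in Wynrow — that alternative is enough. Met.
  → Every requirement is satisfied — jurisdiction.
The Provincial Court of Varbourne:
  (a) Galloway Trading is organised under the laws of Varbourne, which satisfies one of the alternatives. Met.
  (b) Marlo Jonquil resides in Varbourne, which satisfies one of the alternatives. Satisfied.
  (c) The amount in controversy is 111,500 dollars, within the USD 250,000 ceiling — that alternative is enough. Met.
  → Every requirement is satisfied — jurisdiction.
The Varbourne Court of Common Pleas:
  (a) The contract was executed in Wynrow. Met.
  (b) The claim is a contract claim, not an employment claim — that alternative is enough. Satisfied.
  (c) The claim does not concern real property; the claim is a contract claim, not a property claim — no alternative holds. Nor does the 'unless' clause help: the defendants reside as follows — Galloway Trading in Wynrow, Imre Jonquil in Merfield, Drummond Maritime in Wynrow — not all in Varbourne. Condition not met.
  (d) The plaintiff resides in Varbourne — that alternative is enough. The carve-out does not apply: the defendants reside as follows — Galloway Trading in Wynrow, Imre Jonquil in Merfield, Drummond Maritime in Wynrow — not all in Varbourne. Satisfied.
  (e) Galloway Trading is organised under the laws of Varbourne — that alternative is enough. Condition met.
  → Not every requirement is met — no jurisdiction.
Courts with jurisdiction: the Wynrow District Court, the Provincial Court of Varbourne — 2 in total.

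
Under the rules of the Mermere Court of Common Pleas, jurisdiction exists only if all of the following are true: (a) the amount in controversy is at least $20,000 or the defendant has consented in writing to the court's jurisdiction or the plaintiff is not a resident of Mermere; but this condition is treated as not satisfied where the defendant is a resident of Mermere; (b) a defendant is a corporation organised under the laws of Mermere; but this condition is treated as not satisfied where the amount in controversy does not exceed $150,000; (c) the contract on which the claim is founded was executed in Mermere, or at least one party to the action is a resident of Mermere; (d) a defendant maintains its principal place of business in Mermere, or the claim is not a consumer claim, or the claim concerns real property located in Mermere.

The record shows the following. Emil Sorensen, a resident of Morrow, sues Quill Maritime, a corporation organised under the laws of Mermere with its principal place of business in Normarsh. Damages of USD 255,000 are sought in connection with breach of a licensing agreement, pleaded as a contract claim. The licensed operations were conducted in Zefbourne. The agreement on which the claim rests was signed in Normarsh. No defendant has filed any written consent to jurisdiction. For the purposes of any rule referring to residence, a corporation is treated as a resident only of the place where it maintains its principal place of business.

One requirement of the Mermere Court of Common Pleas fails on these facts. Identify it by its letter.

(c)

The Mermere Court of Common Pleas:
  (a) The amount in controversy is 255,000 dollars, which meets the $20,000 floor, so this disjunct is met. And the carve-out is inapplicable — the defendant resides in Normarsh, not Mermere. Met.
  (b) Quill Maritime is organised under the laws of Mermere. The carve-out does not apply: the amount in controversy is 255,000 dollars, above the $150,000 ceiling. Satisfied.
  (c) The contract was executed in Normarsh, not Mermere; no party resides in Mermere — no alternative holds. Not met.
  (d) The claim is a contract claim, not a consumer claim, so this disjunct is met. Satisfied.
Only condition (c) fails.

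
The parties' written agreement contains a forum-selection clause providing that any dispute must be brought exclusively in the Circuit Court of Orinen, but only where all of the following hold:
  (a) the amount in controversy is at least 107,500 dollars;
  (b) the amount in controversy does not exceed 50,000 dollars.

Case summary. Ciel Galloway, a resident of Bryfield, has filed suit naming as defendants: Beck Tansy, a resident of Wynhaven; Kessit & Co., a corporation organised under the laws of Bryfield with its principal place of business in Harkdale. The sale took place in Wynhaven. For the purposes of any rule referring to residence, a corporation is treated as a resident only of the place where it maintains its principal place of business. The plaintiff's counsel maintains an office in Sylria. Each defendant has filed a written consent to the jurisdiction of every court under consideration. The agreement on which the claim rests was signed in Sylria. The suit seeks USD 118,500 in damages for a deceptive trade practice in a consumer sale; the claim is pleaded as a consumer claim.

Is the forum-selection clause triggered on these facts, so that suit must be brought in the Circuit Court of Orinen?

The Circuit Court of Orinen:
  (a) The amount in controversy is 118,500 dollars, which meets the $107,500 floor. Satisfied.
  (b) The amount in controversy is $118,500, above the 50,000 dollars ceiling. Condition not met.
  → The clause does not apply.

No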